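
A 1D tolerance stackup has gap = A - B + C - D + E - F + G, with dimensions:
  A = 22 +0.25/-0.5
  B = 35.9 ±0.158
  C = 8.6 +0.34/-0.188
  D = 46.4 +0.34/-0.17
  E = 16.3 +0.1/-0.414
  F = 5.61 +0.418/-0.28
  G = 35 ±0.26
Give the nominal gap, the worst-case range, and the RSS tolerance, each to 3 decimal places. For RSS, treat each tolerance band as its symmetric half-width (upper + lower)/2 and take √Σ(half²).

Stack each dimension's contribution:
  +A: nom +22.000 → Σnom=22.000; wc +0.250/-0.500 → slack +0.250/-0.500; half-tol=0.375, Σhalf²=0.140625
  -B: nom -35.900 → Σnom=-13.900; wc +0.158/-0.158 → slack +0.408/-0.658; half-tol=0.158, Σhalf²=0.165589
  +C: nom +8.600 → Σnom=-5.300; wc +0.340/-0.188 → slack +0.748/-0.846; half-tol=0.264, Σhalf²=0.235285
  -D: nom -46.400 → Σnom=-51.700; wc +0.170/-0.340 → slack +0.918/-1.186; half-tol=0.255, Σhalf²=0.300310
  +E: nom +16.300 → Σnom=-35.400; wc +0.100/-0.414 → slack +1.018/-1.600; half-tol=0.257, Σhalf²=0.366359
  -F: nom -5.610 → Σnom=-41.010; wc +0.280/-0.418 → slack +1.298/-2.018; half-tol=0.349, Σhalf²=0.488160
  +G: nom +35.000 → Σnom=-6.010; wc +0.260/-0.260 → slack +1.558/-2.278; half-tol=0.260, Σhalf²=0.555760
Nominal = -6.010. Worst-case = [-6.010 - 2.278, -6.010 + 1.558] = [-8.288, -4.452]. RSS = √0.555760 = 0.745.

nominal=-6.010 wc=[-8.288,-4.452] rss=0.745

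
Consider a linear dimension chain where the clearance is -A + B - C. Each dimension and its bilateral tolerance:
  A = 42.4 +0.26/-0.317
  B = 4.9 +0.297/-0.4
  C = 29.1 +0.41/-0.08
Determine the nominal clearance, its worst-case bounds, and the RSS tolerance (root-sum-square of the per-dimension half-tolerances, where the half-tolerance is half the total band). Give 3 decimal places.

Stack each dimension's contribution:
  -A: nom -42.400 → Σnom=-42.400; wc +0.317/-0.260 → slack +0.317/-0.260; half-tol=0.288, Σhalf²=0.083232
  +B: nom +4.900 → Σnom=-37.500; wc +0.297/-0.400 → slack +0.614/-0.660; half-tol=0.349, Σhalf²=0.204685
  -C: nom -29.100 → Σnom=-66.600; wc +0.080/-0.410 → slack +0.694/-1.070; half-tol=0.245, Σhalf²=0.264710
Nominal = -66.600. Worst-case = [-66.600 - 1.070, -66.600 + 0.694] = [-67.670, -65.906]. RSS = √0.264710 = 0.514.

nominal=-66.600 wc=[-67.670,-65.906] rss=0.514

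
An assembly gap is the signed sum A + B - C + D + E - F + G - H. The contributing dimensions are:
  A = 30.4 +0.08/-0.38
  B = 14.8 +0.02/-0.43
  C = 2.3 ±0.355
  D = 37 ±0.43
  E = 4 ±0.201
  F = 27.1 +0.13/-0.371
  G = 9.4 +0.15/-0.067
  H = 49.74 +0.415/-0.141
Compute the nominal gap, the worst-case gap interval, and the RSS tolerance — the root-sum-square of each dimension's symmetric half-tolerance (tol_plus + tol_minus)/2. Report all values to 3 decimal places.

nominal=16.460 wc=[14.052,18.208] rss=0.779

Stack each dimension's contribution:
  +A: nom +30.400 → Σnom=30.400; wc +0.080/-0.380 → slack +0.080/-0.380; half-tol=0.230, Σhalf²=0.052900
  +B: nom +14.800 → Σnom=45.200; wc +0.020/-0.430 → slack +0.100/-0.810; half-tol=0.225, Σhalf²=0.103525
  -C: nom -2.300 → Σnom=42.900; wc +0.355/-0.355 → slack +0.455/-1.165; half-tol=0.355, Σhalf²=0.229550
  +D: nom +37.000 → Σnom=79.900; wc +0.430/-0.430 → slack +0.885/-1.595; half-tol=0.430, Σhalf²=0.414450
  +E: nom +4.000 → Σnom=83.900; wc +0.201/-0.201 → slack +1.086/-1.796; half-tol=0.201, Σhalf²=0.454851
  -F: nom -27.100 → Σnom=56.800; wc +0.371/-0.130 → slack +1.457/-1.926; half-tol=0.251, Σhalf²=0.517601
  +G: nom +9.400 → Σnom=66.200; wc +0.150/-0.067 → slack +1.607/-1.993; half-tol=0.108, Σhalf²=0.529374
  -H: nom -49.740 → Σnom=16.460; wc +0.141/-0.415 → slack +1.748/-2.408; half-tol=0.278, Σhalf²=0.606658
Nominal = 16.460. Worst-case = [16.460 - 2.408, 16.460 + 1.748] = [14.052, 18.208]. RSS = √0.606658 = 0.779.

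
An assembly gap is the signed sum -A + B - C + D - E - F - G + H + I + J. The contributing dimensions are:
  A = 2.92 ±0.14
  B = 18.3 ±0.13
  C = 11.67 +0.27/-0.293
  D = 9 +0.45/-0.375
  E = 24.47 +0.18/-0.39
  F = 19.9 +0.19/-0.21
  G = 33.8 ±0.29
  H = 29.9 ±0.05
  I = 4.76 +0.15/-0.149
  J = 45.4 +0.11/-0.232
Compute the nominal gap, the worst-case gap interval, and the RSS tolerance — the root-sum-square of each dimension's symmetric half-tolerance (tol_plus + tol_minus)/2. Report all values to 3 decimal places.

nominal=14.600 wc=[12.594,16.813] rss=0.738

Stack each dimension's contribution:
  -A: nom -2.920 → Σnom=-2.920; wc +0.140/-0.140 → slack +0.140/-0.140; half-tol=0.140, Σhalf²=0.019600
  +B: nom +18.300 → Σnom=15.380; wc +0.130/-0.130 → slack +0.270/-0.270; half-tol=0.130, Σhalf²=0.036500
  -C: nom -11.670 → Σnom=3.710; wc +0.293/-0.270 → slack +0.563/-0.540; half-tol=0.281, Σhalf²=0.115742
  +D: nom +9.000 → Σnom=12.710; wc +0.450/-0.375 → slack +1.013/-0.915; half-tol=0.412, Σhalf²=0.285898
  -E: nom -24.470 → Σnom=-11.760; wc +0.390/-0.180 → slack +1.403/-1.095; half-tol=0.285, Σhalf²=0.367123
  -F: nom -19.900 → Σnom=-31.660; wc +0.210/-0.190 → slack +1.613/-1.285; half-tol=0.200, Σhalf²=0.407123
  -G: nom -33.800 → Σnom=-65.460; wc +0.290/-0.290 → slack +1.903/-1.575; half-tol=0.290, Σhalf²=0.491223
  +H: nom +29.900 → Σnom=-35.560; wc +0.050/-0.050 → slack +1.953/-1.625; half-tol=0.050, Σhalf²=0.493723
  +I: nom +4.760 → Σnom=-30.800; wc +0.150/-0.149 → slack +2.103/-1.774; half-tol=0.149, Σhalf²=0.516074
  +J: nom +45.400 → Σnom=14.600; wc +0.110/-0.232 → slack +2.213/-2.006; half-tol=0.171, Σhalf²=0.545315
Nominal = 14.600. Worst-case = [14.600 - 2.006, 14.600 + 2.213] = [12.594, 16.813]. RSS = √0.545315 = 0.738.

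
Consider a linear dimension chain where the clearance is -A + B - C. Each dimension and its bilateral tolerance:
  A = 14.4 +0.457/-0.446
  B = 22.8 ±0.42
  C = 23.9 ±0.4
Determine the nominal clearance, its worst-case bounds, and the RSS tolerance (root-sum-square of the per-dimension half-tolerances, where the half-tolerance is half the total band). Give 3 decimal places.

nominal=-15.500 wc=[-16.777,-14.234] rss=0.735

Stack each dimension's contribution:
  -A: nom -14.400 → Σnom=-14.400; wc +0.446/-0.457 → slack +0.446/-0.457; half-tol=0.452, Σhalf²=0.203852
  +B: nom +22.800 → Σnom=8.400; wc +0.420/-0.420 → slack +0.866/-0.877; half-tol=0.420, Σhalf²=0.380252
  -C: nom -23.900 → Σnom=-15.500; wc +0.400/-0.400 → slack +1.266/-1.277; half-tol=0.400, Σhalf²=0.540252
Nominal = -15.500. Worst-case = [-15.500 - 1.277, -15.500 + 1.266] = [-16.777, -14.234]. RSS = √0.540252 = 0.735.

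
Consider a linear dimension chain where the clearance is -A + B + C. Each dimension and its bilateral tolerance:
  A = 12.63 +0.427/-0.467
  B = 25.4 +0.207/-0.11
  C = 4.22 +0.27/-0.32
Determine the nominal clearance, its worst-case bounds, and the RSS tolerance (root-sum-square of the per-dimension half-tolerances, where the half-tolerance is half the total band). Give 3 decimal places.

Stack each dimension's contribution:
  -A: nom -12.630 → Σnom=-12.630; wc +0.467/-0.427 → slack +0.467/-0.427; half-tol=0.447, Σhalf²=0.199809
  +B: nom +25.400 → Σnom=12.770; wc +0.207/-0.110 → slack +0.674/-0.537; half-tol=0.159, Σhalf²=0.224931
  +C: nom +4.220 → Σnom=16.990; wc +0.270/-0.320 → slack +0.944/-0.857; half-tol=0.295, Σhalf²=0.311956
Nominal = 16.990. Worst-case = [16.990 - 0.857, 16.990 + 0.944] = [16.133, 17.934]. RSS = √0.311956 = 0.559.

nominal=16.990 wc=[16.133,17.934] rss=0.559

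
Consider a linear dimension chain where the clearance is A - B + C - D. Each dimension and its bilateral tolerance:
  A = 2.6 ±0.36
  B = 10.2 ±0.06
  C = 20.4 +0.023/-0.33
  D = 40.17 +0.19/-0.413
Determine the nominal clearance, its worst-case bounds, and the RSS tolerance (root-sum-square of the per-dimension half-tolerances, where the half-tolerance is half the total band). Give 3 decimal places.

nominal=-27.370 wc=[-28.310,-26.514] rss=0.505

Stack each dimension's contribution:
  +A: nom +2.600 → Σnom=2.600; wc +0.360/-0.360 → slack +0.360/-0.360; half-tol=0.360, Σhalf²=0.129600
  -B: nom -10.200 → Σnom=-7.600; wc +0.060/-0.060 → slack +0.420/-0.420; half-tol=0.060, Σhalf²=0.133200
  +C: nom +20.400 → Σnom=12.800; wc +0.023/-0.330 → slack +0.443/-0.750; half-tol=0.177, Σhalf²=0.164352
  -D: nom -40.170 → Σnom=-27.370; wc +0.413/-0.190 → slack +0.856/-0.940; half-tol=0.301, Σhalf²=0.255254
Nominal = -27.370. Worst-case = [-27.370 - 0.940, -27.370 + 0.856] = [-28.310, -26.514]. RSS = √0.255254 = 0.505.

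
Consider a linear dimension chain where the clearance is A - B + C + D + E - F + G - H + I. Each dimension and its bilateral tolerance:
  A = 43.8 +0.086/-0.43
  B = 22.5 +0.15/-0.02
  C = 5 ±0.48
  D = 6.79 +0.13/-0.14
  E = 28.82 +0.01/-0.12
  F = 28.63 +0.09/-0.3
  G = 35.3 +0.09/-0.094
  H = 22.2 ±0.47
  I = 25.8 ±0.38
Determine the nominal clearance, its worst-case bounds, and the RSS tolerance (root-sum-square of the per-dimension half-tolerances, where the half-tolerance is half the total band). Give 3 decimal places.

nominal=72.180 wc=[69.826,74.146] rss=0.859

Stack each dimension's contribution:
  +A: nom +43.800 → Σnom=43.800; wc +0.086/-0.430 → slack +0.086/-0.430; half-tol=0.258, Σhalf²=0.066564
  -B: nom -22.500 → Σnom=21.300; wc +0.020/-0.150 → slack +0.106/-0.580; half-tol=0.085, Σhalf²=0.073789
  +C: nom +5.000 → Σnom=26.300; wc +0.480/-0.480 → slack +0.586/-1.060; half-tol=0.480, Σhalf²=0.304189
  +D: nom +6.790 → Σnom=33.090; wc +0.130/-0.140 → slack +0.716/-1.200; half-tol=0.135, Σhalf²=0.322414
  +E: nom +28.820 → Σnom=61.910; wc +0.010/-0.120 → slack +0.726/-1.320; half-tol=0.065, Σhalf²=0.326639
  -F: nom -28.630 → Σnom=33.280; wc +0.300/-0.090 → slack +1.026/-1.410; half-tol=0.195, Σhalf²=0.364664
  +G: nom +35.300 → Σnom=68.580; wc +0.090/-0.094 → slack +1.116/-1.504; half-tol=0.092, Σhalf²=0.373128
  -H: nom -22.200 → Σnom=46.380; wc +0.470/-0.470 → slack +1.586/-1.974; half-tol=0.470, Σhalf²=0.594028
  +I: nom +25.800 → Σnom=72.180; wc +0.380/-0.380 → slack +1.966/-2.354; half-tol=0.380, Σhalf²=0.738428
Nominal = 72.180. Worst-case = [72.180 - 2.354, 72.180 + 1.966] = [69.826, 74.146]. RSS = √0.738428 = 0.859.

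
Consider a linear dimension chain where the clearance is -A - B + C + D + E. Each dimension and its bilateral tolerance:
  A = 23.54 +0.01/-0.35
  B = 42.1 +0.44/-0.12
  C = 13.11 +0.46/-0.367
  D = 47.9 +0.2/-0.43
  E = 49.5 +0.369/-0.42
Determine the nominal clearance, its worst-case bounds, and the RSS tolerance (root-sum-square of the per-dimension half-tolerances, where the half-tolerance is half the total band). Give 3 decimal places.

Stack each dimension's contribution:
  -A: nom -23.540 → Σnom=-23.540; wc +0.350/-0.010 → slack +0.350/-0.010; half-tol=0.180, Σhalf²=0.032400
  -B: nom -42.100 → Σnom=-65.640; wc +0.120/-0.440 → slack +0.470/-0.450; half-tol=0.280, Σhalf²=0.110800
  +C: nom +13.110 → Σnom=-52.530; wc +0.460/-0.367 → slack +0.930/-0.817; half-tol=0.413, Σhalf²=0.281782
  +D: nom +47.900 → Σnom=-4.630; wc +0.200/-0.430 → slack +1.130/-1.247; half-tol=0.315, Σhalf²=0.381007
  +E: nom +49.500 → Σnom=44.870; wc +0.369/-0.420 → slack +1.499/-1.667; half-tol=0.394, Σhalf²=0.536637
Nominal = 44.870. Worst-case = [44.870 - 1.667, 44.870 + 1.499] = [43.203, 46.369]. RSS = √0.536637 = 0.733.

nominal=44.870 wc=[43.203,46.369] rss=0.733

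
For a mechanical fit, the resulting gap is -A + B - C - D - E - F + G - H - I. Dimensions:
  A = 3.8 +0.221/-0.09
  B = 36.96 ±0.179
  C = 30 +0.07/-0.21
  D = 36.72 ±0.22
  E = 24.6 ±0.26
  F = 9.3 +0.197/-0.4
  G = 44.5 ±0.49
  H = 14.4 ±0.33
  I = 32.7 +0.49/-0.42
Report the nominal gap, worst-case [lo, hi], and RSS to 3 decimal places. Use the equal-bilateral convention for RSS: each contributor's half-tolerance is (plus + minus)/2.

Stack each dimension's contribution:
  -A: nom -3.800 → Σnom=-3.800; wc +0.090/-0.221 → slack +0.090/-0.221; half-tol=0.155, Σhalf²=0.024180
  +B: nom +36.960 → Σnom=33.160; wc +0.179/-0.179 → slack +0.269/-0.400; half-tol=0.179, Σhalf²=0.056221
  -C: nom -30.000 → Σnom=3.160; wc +0.210/-0.070 → slack +0.479/-0.470; half-tol=0.140, Σhalf²=0.075821
  -D: nom -36.720 → Σnom=-33.560; wc +0.220/-0.220 → slack +0.699/-0.690; half-tol=0.220, Σhalf²=0.124221
  -E: nom -24.600 → Σnom=-58.160; wc +0.260/-0.260 → slack +0.959/-0.950; half-tol=0.260, Σhalf²=0.191821
  -F: nom -9.300 → Σnom=-67.460; wc +0.400/-0.197 → slack +1.359/-1.147; half-tol=0.298, Σhalf²=0.280923
  +G: nom +44.500 → Σnom=-22.960; wc +0.490/-0.490 → slack +1.849/-1.637; half-tol=0.490, Σhalf²=0.521023
  -H: nom -14.400 → Σnom=-37.360; wc +0.330/-0.330 → slack +2.179/-1.967; half-tol=0.330, Σhalf²=0.629923
  -I: nom -32.700 → Σnom=-70.060; wc +0.420/-0.490 → slack +2.599/-2.457; half-tol=0.455, Σhalf²=0.836948
Nominal = -70.060. Worst-case = [-70.060 - 2.457, -70.060 + 2.599] = [-72.517, -67.461]. RSS = √0.836948 = 0.915.

nominal=-70.060 wc=[-72.517,-67.461] rss=0.915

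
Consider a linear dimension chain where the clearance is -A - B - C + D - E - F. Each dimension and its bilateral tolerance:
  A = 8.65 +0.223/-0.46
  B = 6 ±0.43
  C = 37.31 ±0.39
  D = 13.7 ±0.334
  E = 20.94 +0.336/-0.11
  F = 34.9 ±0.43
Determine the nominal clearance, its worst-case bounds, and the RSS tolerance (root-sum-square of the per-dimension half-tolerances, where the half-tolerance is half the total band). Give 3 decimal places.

Stack each dimension's contribution:
  -A: nom -8.650 → Σnom=-8.650; wc +0.460/-0.223 → slack +0.460/-0.223; half-tol=0.342, Σhalf²=0.116622
  -B: nom -6.000 → Σnom=-14.650; wc +0.430/-0.430 → slack +0.890/-0.653; half-tol=0.430, Σhalf²=0.301522
  -C: nom -37.310 → Σnom=-51.960; wc +0.390/-0.390 → slack +1.280/-1.043; half-tol=0.390, Σhalf²=0.453622
  +D: nom +13.700 → Σnom=-38.260; wc +0.334/-0.334 → slack +1.614/-1.377; half-tol=0.334, Σhalf²=0.565178
  -E: nom -20.940 → Σnom=-59.200; wc +0.110/-0.336 → slack +1.724/-1.713; half-tol=0.223, Σhalf²=0.614907
  -F: nom -34.900 → Σnom=-94.100; wc +0.430/-0.430 → slack +2.154/-2.143; half-tol=0.430, Σhalf²=0.799807
Nominal = -94.100. Worst-case = [-94.100 - 2.143, -94.100 + 2.154] = [-96.243, -91.946]. RSS = √0.799807 = 0.894.

nominal=-94.100 wc=[-96.243,-91.946] rss=0.894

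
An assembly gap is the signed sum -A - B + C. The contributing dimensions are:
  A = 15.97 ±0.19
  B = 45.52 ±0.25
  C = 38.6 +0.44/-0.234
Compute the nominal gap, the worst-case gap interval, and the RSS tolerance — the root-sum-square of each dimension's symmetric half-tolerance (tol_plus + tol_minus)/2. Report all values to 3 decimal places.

nominal=-22.890 wc=[-23.564,-22.010] rss=0.461

Stack each dimension's contribution:
  -A: nom -15.970 → Σnom=-15.970; wc +0.190/-0.190 → slack +0.190/-0.190; half-tol=0.190, Σhalf²=0.036100
  -B: nom -45.520 → Σnom=-61.490; wc +0.250/-0.250 → slack +0.440/-0.440; half-tol=0.250, Σhalf²=0.098600
  +C: nom +38.600 → Σnom=-22.890; wc +0.440/-0.234 → slack +0.880/-0.674; half-tol=0.337, Σhalf²=0.212169
Nominal = -22.890. Worst-case = [-22.890 - 0.674, -22.890 + 0.880] = [-23.564, -22.010]. RSS = √0.212169 = 0.461.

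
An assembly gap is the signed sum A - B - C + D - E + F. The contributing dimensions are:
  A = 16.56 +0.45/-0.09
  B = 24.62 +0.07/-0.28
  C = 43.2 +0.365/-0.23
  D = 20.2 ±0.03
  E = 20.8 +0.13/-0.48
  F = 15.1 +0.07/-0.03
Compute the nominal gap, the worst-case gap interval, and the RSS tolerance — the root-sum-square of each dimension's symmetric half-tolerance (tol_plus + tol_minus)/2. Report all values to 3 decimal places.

nominal=-36.760 wc=[-37.475,-35.220] rss=0.537

Stack each dimension's contribution:
  +A: nom +16.560 → Σnom=16.560; wc +0.450/-0.090 → slack +0.450/-0.090; half-tol=0.270, Σhalf²=0.072900
  -B: nom -24.620 → Σnom=-8.060; wc +0.280/-0.070 → slack +0.730/-0.160; half-tol=0.175, Σhalf²=0.103525
  -C: nom -43.200 → Σnom=-51.260; wc +0.230/-0.365 → slack +0.960/-0.525; half-tol=0.297, Σhalf²=0.192031
  +D: nom +20.200 → Σnom=-31.060; wc +0.030/-0.030 → slack +0.990/-0.555; half-tol=0.030, Σhalf²=0.192931
  -E: nom -20.800 → Σnom=-51.860; wc +0.480/-0.130 → slack +1.470/-0.685; half-tol=0.305, Σhalf²=0.285956
  +F: nom +15.100 → Σnom=-36.760; wc +0.070/-0.030 → slack +1.540/-0.715; half-tol=0.050, Σhalf²=0.288456
Nominal = -36.760. Worst-case = [-36.760 - 0.715, -36.760 + 1.540] = [-37.475, -35.220]. RSS = √0.288456 = 0.537.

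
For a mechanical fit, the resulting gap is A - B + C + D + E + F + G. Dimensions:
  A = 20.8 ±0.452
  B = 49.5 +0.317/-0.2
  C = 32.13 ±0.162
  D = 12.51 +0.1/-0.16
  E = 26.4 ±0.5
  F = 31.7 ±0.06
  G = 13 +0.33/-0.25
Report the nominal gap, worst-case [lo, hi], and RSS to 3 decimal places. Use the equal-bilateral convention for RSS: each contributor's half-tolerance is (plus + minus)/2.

nominal=87.040 wc=[85.139,88.844] rss=0.807

Stack each dimension's contribution:
  +A: nom +20.800 → Σnom=20.800; wc +0.452/-0.452 → slack +0.452/-0.452; half-tol=0.452, Σhalf²=0.204304
  -B: nom -49.500 → Σnom=-28.700; wc +0.200/-0.317 → slack +0.652/-0.769; half-tol=0.259, Σhalf²=0.271126
  +C: nom +32.130 → Σnom=3.430; wc +0.162/-0.162 → slack +0.814/-0.931; half-tol=0.162, Σhalf²=0.297370
  +D: nom +12.510 → Σnom=15.940; wc +0.100/-0.160 → slack +0.914/-1.091; half-tol=0.130, Σhalf²=0.314270
  +E: nom +26.400 → Σnom=42.340; wc +0.500/-0.500 → slack +1.414/-1.591; half-tol=0.500, Σhalf²=0.564270
  +F: nom +31.700 → Σnom=74.040; wc +0.060/-0.060 → slack +1.474/-1.651; half-tol=0.060, Σhalf²=0.567870
  +G: nom +13.000 → Σnom=87.040; wc +0.330/-0.250 → slack +1.804/-1.901; half-tol=0.290, Σhalf²=0.651970
Nominal = 87.040. Worst-case = [87.040 - 1.901, 87.040 + 1.804] = [85.139, 88.844]. RSS = √0.651970 = 0.807.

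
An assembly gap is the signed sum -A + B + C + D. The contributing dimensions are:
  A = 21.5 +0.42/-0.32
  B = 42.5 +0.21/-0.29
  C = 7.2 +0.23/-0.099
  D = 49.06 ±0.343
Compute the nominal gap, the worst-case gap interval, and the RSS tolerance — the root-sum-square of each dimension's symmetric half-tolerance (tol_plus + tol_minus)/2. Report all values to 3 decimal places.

Stack each dimension's contribution:
  -A: nom -21.500 → Σnom=-21.500; wc +0.320/-0.420 → slack +0.320/-0.420; half-tol=0.370, Σhalf²=0.136900
  +B: nom +42.500 → Σnom=21.000; wc +0.210/-0.290 → slack +0.530/-0.710; half-tol=0.250, Σhalf²=0.199400
  +C: nom +7.200 → Σnom=28.200; wc +0.230/-0.099 → slack +0.760/-0.809; half-tol=0.165, Σhalf²=0.226460
  +D: nom +49.060 → Σnom=77.260; wc +0.343/-0.343 → slack +1.103/-1.152; half-tol=0.343, Σhalf²=0.344109
Nominal = 77.260. Worst-case = [77.260 - 1.152, 77.260 + 1.103] = [76.108, 78.363]. RSS = √0.344109 = 0.587.

nominal=77.260 wc=[76.108,78.363] rss=0.587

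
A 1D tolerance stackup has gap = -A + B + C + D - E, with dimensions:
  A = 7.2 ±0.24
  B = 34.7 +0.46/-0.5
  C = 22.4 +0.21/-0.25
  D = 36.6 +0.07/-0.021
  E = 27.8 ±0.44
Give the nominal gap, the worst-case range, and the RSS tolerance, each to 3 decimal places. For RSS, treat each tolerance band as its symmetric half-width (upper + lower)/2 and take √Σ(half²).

Stack each dimension's contribution:
  -A: nom -7.200 → Σnom=-7.200; wc +0.240/-0.240 → slack +0.240/-0.240; half-tol=0.240, Σhalf²=0.057600
  +B: nom +34.700 → Σnom=27.500; wc +0.460/-0.500 → slack +0.700/-0.740; half-tol=0.480, Σhalf²=0.288000
  +C: nom +22.400 → Σnom=49.900; wc +0.210/-0.250 → slack +0.910/-0.990; half-tol=0.230, Σhalf²=0.340900
  +D: nom +36.600 → Σnom=86.500; wc +0.070/-0.021 → slack +0.980/-1.011; half-tol=0.046, Σhalf²=0.342970
  -E: nom -27.800 → Σnom=58.700; wc +0.440/-0.440 → slack +1.420/-1.451; half-tol=0.440, Σhalf²=0.536570
Nominal = 58.700. Worst-case = [58.700 - 1.451, 58.700 + 1.420] = [57.249, 60.120]. RSS = √0.536570 = 0.733.

nominal=58.700 wc=[57.249,60.120] rss=0.733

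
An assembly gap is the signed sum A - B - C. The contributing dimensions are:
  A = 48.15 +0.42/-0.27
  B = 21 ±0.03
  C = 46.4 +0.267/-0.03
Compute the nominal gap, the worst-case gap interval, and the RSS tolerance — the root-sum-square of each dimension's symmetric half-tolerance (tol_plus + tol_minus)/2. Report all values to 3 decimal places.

Stack each dimension's contribution:
  +A: nom +48.150 → Σnom=48.150; wc +0.420/-0.270 → slack +0.420/-0.270; half-tol=0.345, Σhalf²=0.119025
  -B: nom -21.000 → Σnom=27.150; wc +0.030/-0.030 → slack +0.450/-0.300; half-tol=0.030, Σhalf²=0.119925
  -C: nom -46.400 → Σnom=-19.250; wc +0.030/-0.267 → slack +0.480/-0.567; half-tol=0.149, Σhalf²=0.141977
Nominal = -19.250. Worst-case = [-19.250 - 0.567, -19.250 + 0.480] = [-19.817, -18.770]. RSS = √0.141977 = 0.377.

nominal=-19.250 wc=[-19.817,-18.770] rss=0.377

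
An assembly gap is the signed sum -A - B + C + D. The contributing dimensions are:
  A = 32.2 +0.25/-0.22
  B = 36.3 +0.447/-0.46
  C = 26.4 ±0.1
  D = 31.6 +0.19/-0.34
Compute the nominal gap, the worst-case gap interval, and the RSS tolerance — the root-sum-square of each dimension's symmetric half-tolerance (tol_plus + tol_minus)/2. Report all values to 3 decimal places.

nominal=-10.500 wc=[-11.637,-9.530] rss=0.584

Stack each dimension's contribution:
  -A: nom -32.200 → Σnom=-32.200; wc +0.220/-0.250 → slack +0.220/-0.250; half-tol=0.235, Σhalf²=0.055225
  -B: nom -36.300 → Σnom=-68.500; wc +0.460/-0.447 → slack +0.680/-0.697; half-tol=0.454, Σhalf²=0.260887
  +C: nom +26.400 → Σnom=-42.100; wc +0.100/-0.100 → slack +0.780/-0.797; half-tol=0.100, Σhalf²=0.270887
  +D: nom +31.600 → Σnom=-10.500; wc +0.190/-0.340 → slack +0.970/-1.137; half-tol=0.265, Σhalf²=0.341112
Nominal = -10.500. Worst-case = [-10.500 - 1.137, -10.500 + 0.970] = [-11.637, -9.530]. RSS = √0.341112 = 0.584.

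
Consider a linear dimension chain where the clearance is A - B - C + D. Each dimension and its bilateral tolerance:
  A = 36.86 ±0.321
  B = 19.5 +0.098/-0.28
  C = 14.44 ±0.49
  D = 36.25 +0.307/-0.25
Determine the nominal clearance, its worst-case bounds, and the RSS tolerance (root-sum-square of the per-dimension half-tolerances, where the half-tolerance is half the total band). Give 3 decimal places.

nominal=39.170 wc=[38.011,40.568] rss=0.676

Stack each dimension's contribution:
  +A: nom +36.860 → Σnom=36.860; wc +0.321/-0.321 → slack +0.321/-0.321; half-tol=0.321, Σhalf²=0.103041
  -B: nom -19.500 → Σnom=17.360; wc +0.280/-0.098 → slack +0.601/-0.419; half-tol=0.189, Σhalf²=0.138762
  -C: nom -14.440 → Σnom=2.920; wc +0.490/-0.490 → slack +1.091/-0.909; half-tol=0.490, Σhalf²=0.378862
  +D: nom +36.250 → Σnom=39.170; wc +0.307/-0.250 → slack +1.398/-1.159; half-tol=0.278, Σhalf²=0.456424
Nominal = 39.170. Worst-case = [39.170 - 1.159, 39.170 + 1.398] = [38.011, 40.568]. RSS = √0.456424 = 0.676.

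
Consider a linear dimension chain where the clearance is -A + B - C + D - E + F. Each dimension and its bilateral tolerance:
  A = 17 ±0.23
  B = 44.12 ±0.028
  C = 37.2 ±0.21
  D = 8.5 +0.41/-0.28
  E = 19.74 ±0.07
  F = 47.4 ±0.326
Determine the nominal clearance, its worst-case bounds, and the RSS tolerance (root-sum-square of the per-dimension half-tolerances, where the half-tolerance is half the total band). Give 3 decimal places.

nominal=26.080 wc=[24.936,27.354] rss=0.573

Stack each dimension's contribution:
  -A: nom -17.000 → Σnom=-17.000; wc +0.230/-0.230 → slack +0.230/-0.230; half-tol=0.230, Σhalf²=0.052900
  +B: nom +44.120 → Σnom=27.120; wc +0.028/-0.028 → slack +0.258/-0.258; half-tol=0.028, Σhalf²=0.053684
  -C: nom -37.200 → Σnom=-10.080; wc +0.210/-0.210 → slack +0.468/-0.468; half-tol=0.210, Σhalf²=0.097784
  +D: nom +8.500 → Σnom=-1.580; wc +0.410/-0.280 → slack +0.878/-0.748; half-tol=0.345, Σhalf²=0.216809
  -E: nom -19.740 → Σnom=-21.320; wc +0.070/-0.070 → slack +0.948/-0.818; half-tol=0.070, Σhalf²=0.221709
  +F: nom +47.400 → Σnom=26.080; wc +0.326/-0.326 → slack +1.274/-1.144; half-tol=0.326, Σhalf²=0.327985
Nominal = 26.080. Worst-case = [26.080 - 1.144, 26.080 + 1.274] = [24.936, 27.354]. RSS = √0.327985 = 0.573.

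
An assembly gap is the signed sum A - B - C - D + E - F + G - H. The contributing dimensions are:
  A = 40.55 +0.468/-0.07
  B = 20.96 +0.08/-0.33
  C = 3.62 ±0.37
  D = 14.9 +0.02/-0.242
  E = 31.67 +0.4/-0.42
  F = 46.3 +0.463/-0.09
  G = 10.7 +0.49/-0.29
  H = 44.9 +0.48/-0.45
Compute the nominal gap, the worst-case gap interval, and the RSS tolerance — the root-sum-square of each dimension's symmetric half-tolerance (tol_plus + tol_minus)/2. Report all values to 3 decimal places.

nominal=-47.760 wc=[-49.953,-44.920] rss=0.939

Stack each dimension's contribution:
  +A: nom +40.550 → Σnom=40.550; wc +0.468/-0.070 → slack +0.468/-0.070; half-tol=0.269, Σhalf²=0.072361
  -B: nom -20.960 → Σnom=19.590; wc +0.330/-0.080 → slack +0.798/-0.150; half-tol=0.205, Σhalf²=0.114386
  -C: nom -3.620 → Σnom=15.970; wc +0.370/-0.370 → slack +1.168/-0.520; half-tol=0.370, Σhalf²=0.251286
  -D: nom -14.900 → Σnom=1.070; wc +0.242/-0.020 → slack +1.410/-0.540; half-tol=0.131, Σhalf²=0.268447
  +E: nom +31.670 → Σnom=32.740; wc +0.400/-0.420 → slack +1.810/-0.960; half-tol=0.410, Σhalf²=0.436547
  -F: nom -46.300 → Σnom=-13.560; wc +0.090/-0.463 → slack +1.900/-1.423; half-tol=0.277, Σhalf²=0.512999
  +G: nom +10.700 → Σnom=-2.860; wc +0.490/-0.290 → slack +2.390/-1.713; half-tol=0.390, Σhalf²=0.665099
  -H: nom -44.900 → Σnom=-47.760; wc +0.450/-0.480 → slack +2.840/-2.193; half-tol=0.465, Σhalf²=0.881324
Nominal = -47.760. Worst-case = [-47.760 - 2.193, -47.760 + 2.840] = [-49.953, -44.920]. RSS = √0.881324 = 0.939.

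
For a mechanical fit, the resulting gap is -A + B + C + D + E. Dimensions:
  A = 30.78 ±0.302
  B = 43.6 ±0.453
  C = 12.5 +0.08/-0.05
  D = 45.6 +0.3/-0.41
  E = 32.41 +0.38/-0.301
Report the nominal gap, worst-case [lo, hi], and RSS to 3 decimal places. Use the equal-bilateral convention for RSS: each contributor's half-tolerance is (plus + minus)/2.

nominal=103.330 wc=[101.814,104.845] rss=0.737

Stack each dimension's contribution:
  -A: nom -30.780 → Σnom=-30.780; wc +0.302/-0.302 → slack +0.302/-0.302; half-tol=0.302, Σhalf²=0.091204
  +B: nom +43.600 → Σnom=12.820; wc +0.453/-0.453 → slack +0.755/-0.755; half-tol=0.453, Σhalf²=0.296413
  +C: nom +12.500 → Σnom=25.320; wc +0.080/-0.050 → slack +0.835/-0.805; half-tol=0.065, Σhalf²=0.300638
  +D: nom +45.600 → Σnom=70.920; wc +0.300/-0.410 → slack +1.135/-1.215; half-tol=0.355, Σhalf²=0.426663
  +E: nom +32.410 → Σnom=103.330; wc +0.380/-0.301 → slack +1.515/-1.516; half-tol=0.341, Σhalf²=0.542603
Nominal = 103.330. Worst-case = [103.330 - 1.516, 103.330 + 1.515] = [101.814, 104.845]. RSS = √0.542603 = 0.737.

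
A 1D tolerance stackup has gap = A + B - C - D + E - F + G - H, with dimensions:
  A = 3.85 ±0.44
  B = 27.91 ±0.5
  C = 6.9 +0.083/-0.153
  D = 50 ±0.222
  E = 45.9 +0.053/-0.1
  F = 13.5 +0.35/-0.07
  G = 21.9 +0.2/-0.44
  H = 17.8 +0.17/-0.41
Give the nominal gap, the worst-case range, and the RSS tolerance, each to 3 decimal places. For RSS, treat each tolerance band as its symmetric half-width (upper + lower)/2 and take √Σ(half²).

nominal=11.360 wc=[9.055,13.408] rss=0.862

Stack each dimension's contribution:
  +A: nom +3.850 → Σnom=3.850; wc +0.440/-0.440 → slack +0.440/-0.440; half-tol=0.440, Σhalf²=0.193600
  +B: nom +27.910 → Σnom=31.760; wc +0.500/-0.500 → slack +0.940/-0.940; half-tol=0.500, Σhalf²=0.443600
  -C: nom -6.900 → Σnom=24.860; wc +0.153/-0.083 → slack +1.093/-1.023; half-tol=0.118, Σhalf²=0.457524
  -D: nom -50.000 → Σnom=-25.140; wc +0.222/-0.222 → slack +1.315/-1.245; half-tol=0.222, Σhalf²=0.506808
  +E: nom +45.900 → Σnom=20.760; wc +0.053/-0.100 → slack +1.368/-1.345; half-tol=0.076, Σhalf²=0.512660
  -F: nom -13.500 → Σnom=7.260; wc +0.070/-0.350 → slack +1.438/-1.695; half-tol=0.210, Σhalf²=0.556760
  +G: nom +21.900 → Σnom=29.160; wc +0.200/-0.440 → slack +1.638/-2.135; half-tol=0.320, Σhalf²=0.659160
  -H: nom -17.800 → Σnom=11.360; wc +0.410/-0.170 → slack +2.048/-2.305; half-tol=0.290, Σhalf²=0.743260
Nominal = 11.360. Worst-case = [11.360 - 2.305, 11.360 + 2.048] = [9.055, 13.408]. RSS = √0.743260 = 0.862.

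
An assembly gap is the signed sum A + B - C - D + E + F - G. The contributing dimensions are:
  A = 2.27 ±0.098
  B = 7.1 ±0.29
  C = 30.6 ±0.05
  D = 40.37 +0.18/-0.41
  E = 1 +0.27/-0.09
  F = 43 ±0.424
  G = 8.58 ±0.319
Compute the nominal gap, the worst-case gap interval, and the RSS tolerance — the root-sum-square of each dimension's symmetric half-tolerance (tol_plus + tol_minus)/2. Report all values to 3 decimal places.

nominal=-26.180 wc=[-27.631,-24.319] rss=0.705

Stack each dimension's contribution:
  +A: nom +2.270 → Σnom=2.270; wc +0.098/-0.098 → slack +0.098/-0.098; half-tol=0.098, Σhalf²=0.009604
  +B: nom +7.100 → Σnom=9.370; wc +0.290/-0.290 → slack +0.388/-0.388; half-tol=0.290, Σhalf²=0.093704
  -C: nom -30.600 → Σnom=-21.230; wc +0.050/-0.050 → slack +0.438/-0.438; half-tol=0.050, Σhalf²=0.096204
  -D: nom -40.370 → Σnom=-61.600; wc +0.410/-0.180 → slack +0.848/-0.618; half-tol=0.295, Σhalf²=0.183229
  +E: nom +1.000 → Σnom=-60.600; wc +0.270/-0.090 → slack +1.118/-0.708; half-tol=0.180, Σhalf²=0.215629
  +F: nom +43.000 → Σnom=-17.600; wc +0.424/-0.424 → slack +1.542/-1.132; half-tol=0.424, Σhalf²=0.395405
  -G: nom -8.580 → Σnom=-26.180; wc +0.319/-0.319 → slack +1.861/-1.451; half-tol=0.319, Σhalf²=0.497166
Nominal = -26.180. Worst-case = [-26.180 - 1.451, -26.180 + 1.861] = [-27.631, -24.319]. RSS = √0.497166 = 0.705.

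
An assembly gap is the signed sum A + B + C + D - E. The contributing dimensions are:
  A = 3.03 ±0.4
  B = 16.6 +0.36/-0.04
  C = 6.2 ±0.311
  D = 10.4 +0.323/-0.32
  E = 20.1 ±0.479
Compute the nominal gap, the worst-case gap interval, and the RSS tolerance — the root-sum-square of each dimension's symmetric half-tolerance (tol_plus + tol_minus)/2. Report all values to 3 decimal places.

Stack each dimension's contribution:
  +A: nom +3.030 → Σnom=3.030; wc +0.400/-0.400 → slack +0.400/-0.400; half-tol=0.400, Σhalf²=0.160000
  +B: nom +16.600 → Σnom=19.630; wc +0.360/-0.040 → slack +0.760/-0.440; half-tol=0.200, Σhalf²=0.200000
  +C: nom +6.200 → Σnom=25.830; wc +0.311/-0.311 → slack +1.071/-0.751; half-tol=0.311, Σhalf²=0.296721
  +D: nom +10.400 → Σnom=36.230; wc +0.323/-0.320 → slack +1.394/-1.071; half-tol=0.322, Σhalf²=0.400083
  -E: nom -20.100 → Σnom=16.130; wc +0.479/-0.479 → slack +1.873/-1.550; half-tol=0.479, Σhalf²=0.629524
Nominal = 16.130. Worst-case = [16.130 - 1.550, 16.130 + 1.873] = [14.580, 18.003]. RSS = √0.629524 = 0.793.

nominal=16.130 wc=[14.580,18.003] rss=0.793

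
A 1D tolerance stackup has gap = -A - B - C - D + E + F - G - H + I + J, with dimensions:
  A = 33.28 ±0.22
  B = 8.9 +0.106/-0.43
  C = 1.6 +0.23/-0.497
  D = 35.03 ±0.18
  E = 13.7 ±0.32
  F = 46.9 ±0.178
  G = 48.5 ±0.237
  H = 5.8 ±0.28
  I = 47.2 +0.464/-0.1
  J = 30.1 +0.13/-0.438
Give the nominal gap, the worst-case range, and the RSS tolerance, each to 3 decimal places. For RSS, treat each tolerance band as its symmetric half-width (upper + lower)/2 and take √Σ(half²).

Stack each dimension's contribution:
  -A: nom -33.280 → Σnom=-33.280; wc +0.220/-0.220 → slack +0.220/-0.220; half-tol=0.220, Σhalf²=0.048400
  -B: nom -8.900 → Σnom=-42.180; wc +0.430/-0.106 → slack +0.650/-0.326; half-tol=0.268, Σhalf²=0.120224
  -C: nom -1.600 → Σnom=-43.780; wc +0.497/-0.230 → slack +1.147/-0.556; half-tol=0.363, Σhalf²=0.252356
  -D: nom -35.030 → Σnom=-78.810; wc +0.180/-0.180 → slack +1.327/-0.736; half-tol=0.180, Σhalf²=0.284756
  +E: nom +13.700 → Σnom=-65.110; wc +0.320/-0.320 → slack +1.647/-1.056; half-tol=0.320, Σhalf²=0.387156
  +F: nom +46.900 → Σnom=-18.210; wc +0.178/-0.178 → slack +1.825/-1.234; half-tol=0.178, Σhalf²=0.418840
  -G: nom -48.500 → Σnom=-66.710; wc +0.237/-0.237 → slack +2.062/-1.471; half-tol=0.237, Σhalf²=0.475009
  -H: nom -5.800 → Σnom=-72.510; wc +0.280/-0.280 → slack +2.342/-1.751; half-tol=0.280, Σhalf²=0.553409
  +I: nom +47.200 → Σnom=-25.310; wc +0.464/-0.100 → slack +2.806/-1.851; half-tol=0.282, Σhalf²=0.632933
  +J: nom +30.100 → Σnom=4.790; wc +0.130/-0.438 → slack +2.936/-2.289; half-tol=0.284, Σhalf²=0.713589
Nominal = 4.790. Worst-case = [4.790 - 2.289, 4.790 + 2.936] = [2.501, 7.726]. RSS = √0.713589 = 0.845.

nominal=4.790 wc=[2.501,7.726] rss=0.845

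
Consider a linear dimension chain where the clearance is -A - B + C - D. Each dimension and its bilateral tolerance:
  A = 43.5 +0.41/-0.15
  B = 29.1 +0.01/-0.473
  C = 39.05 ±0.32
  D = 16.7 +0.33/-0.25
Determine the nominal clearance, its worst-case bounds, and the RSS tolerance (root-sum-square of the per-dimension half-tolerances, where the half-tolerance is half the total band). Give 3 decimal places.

nominal=-50.250 wc=[-51.320,-49.057] rss=0.569

Stack each dimension's contribution:
  -A: nom -43.500 → Σnom=-43.500; wc +0.150/-0.410 → slack +0.150/-0.410; half-tol=0.280, Σhalf²=0.078400
  -B: nom -29.100 → Σnom=-72.600; wc +0.473/-0.010 → slack +0.623/-0.420; half-tol=0.241, Σhalf²=0.136722
  +C: nom +39.050 → Σnom=-33.550; wc +0.320/-0.320 → slack +0.943/-0.740; half-tol=0.320, Σhalf²=0.239122
  -D: nom -16.700 → Σnom=-50.250; wc +0.250/-0.330 → slack +1.193/-1.070; half-tol=0.290, Σhalf²=0.323222
Nominal = -50.250. Worst-case = [-50.250 - 1.070, -50.250 + 1.193] = [-51.320, -49.057]. RSS = √0.323222 = 0.569.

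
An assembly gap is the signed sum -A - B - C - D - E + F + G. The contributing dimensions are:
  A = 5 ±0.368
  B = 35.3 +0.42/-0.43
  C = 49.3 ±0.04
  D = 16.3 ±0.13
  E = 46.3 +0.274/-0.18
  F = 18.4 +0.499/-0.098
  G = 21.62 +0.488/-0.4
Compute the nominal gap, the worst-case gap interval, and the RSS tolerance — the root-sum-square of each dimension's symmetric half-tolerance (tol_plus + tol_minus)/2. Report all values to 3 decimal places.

Stack each dimension's contribution:
  -A: nom -5.000 → Σnom=-5.000; wc +0.368/-0.368 → slack +0.368/-0.368; half-tol=0.368, Σhalf²=0.135424
  -B: nom -35.300 → Σnom=-40.300; wc +0.430/-0.420 → slack +0.798/-0.788; half-tol=0.425, Σhalf²=0.316049
  -C: nom -49.300 → Σnom=-89.600; wc +0.040/-0.040 → slack +0.838/-0.828; half-tol=0.040, Σhalf²=0.317649
  -D: nom -16.300 → Σnom=-105.900; wc +0.130/-0.130 → slack +0.968/-0.958; half-tol=0.130, Σhalf²=0.334549
  -E: nom -46.300 → Σnom=-152.200; wc +0.180/-0.274 → slack +1.148/-1.232; half-tol=0.227, Σhalf²=0.386078
  +F: nom +18.400 → Σnom=-133.800; wc +0.499/-0.098 → slack +1.647/-1.330; half-tol=0.298, Σhalf²=0.475180
  +G: nom +21.620 → Σnom=-112.180; wc +0.488/-0.400 → slack +2.135/-1.730; half-tol=0.444, Σhalf²=0.672316
Nominal = -112.180. Worst-case = [-112.180 - 1.730, -112.180 + 2.135] = [-113.910, -110.045]. RSS = √0.672316 = 0.820.

nominal=-112.180 wc=[-113.910,-110.045] rss=0.820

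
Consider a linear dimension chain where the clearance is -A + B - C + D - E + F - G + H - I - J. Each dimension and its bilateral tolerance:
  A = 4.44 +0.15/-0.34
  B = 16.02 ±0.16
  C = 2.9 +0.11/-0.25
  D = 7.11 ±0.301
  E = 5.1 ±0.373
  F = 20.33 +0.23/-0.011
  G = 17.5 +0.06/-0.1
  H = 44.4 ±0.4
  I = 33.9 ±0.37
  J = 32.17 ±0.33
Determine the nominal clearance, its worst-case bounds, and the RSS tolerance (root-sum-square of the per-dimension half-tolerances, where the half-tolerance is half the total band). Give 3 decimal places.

Stack each dimension's contribution:
  -A: nom -4.440 → Σnom=-4.440; wc +0.340/-0.150 → slack +0.340/-0.150; half-tol=0.245, Σhalf²=0.060025
  +B: nom +16.020 → Σnom=11.580; wc +0.160/-0.160 → slack +0.500/-0.310; half-tol=0.160, Σhalf²=0.085625
  -C: nom -2.900 → Σnom=8.680; wc +0.250/-0.110 → slack +0.750/-0.420; half-tol=0.180, Σhalf²=0.118025
  +D: nom +7.110 → Σnom=15.790; wc +0.301/-0.301 → slack +1.051/-0.721; half-tol=0.301, Σhalf²=0.208626
  -E: nom -5.100 → Σnom=10.690; wc +0.373/-0.373 → slack +1.424/-1.094; half-tol=0.373, Σhalf²=0.347755
  +F: nom +20.330 → Σnom=31.020; wc +0.230/-0.011 → slack +1.654/-1.105; half-tol=0.121, Σhalf²=0.362275
  -G: nom -17.500 → Σnom=13.520; wc +0.100/-0.060 → slack +1.754/-1.165; half-tol=0.080, Σhalf²=0.368675
  +H: nom +44.400 → Σnom=57.920; wc +0.400/-0.400 → slack +2.154/-1.565; half-tol=0.400, Σhalf²=0.528675
  -I: nom -33.900 → Σnom=24.020; wc +0.370/-0.370 → slack +2.524/-1.935; half-tol=0.370, Σhalf²=0.665575
  -J: nom -32.170 → Σnom=-8.150; wc +0.330/-0.330 → slack +2.854/-2.265; half-tol=0.330, Σhalf²=0.774475
Nominal = -8.150. Worst-case = [-8.150 - 2.265, -8.150 + 2.854] = [-10.415, -5.296]. RSS = √0.774475 = 0.880.

nominal=-8.150 wc=[-10.415,-5.296] rss=0.880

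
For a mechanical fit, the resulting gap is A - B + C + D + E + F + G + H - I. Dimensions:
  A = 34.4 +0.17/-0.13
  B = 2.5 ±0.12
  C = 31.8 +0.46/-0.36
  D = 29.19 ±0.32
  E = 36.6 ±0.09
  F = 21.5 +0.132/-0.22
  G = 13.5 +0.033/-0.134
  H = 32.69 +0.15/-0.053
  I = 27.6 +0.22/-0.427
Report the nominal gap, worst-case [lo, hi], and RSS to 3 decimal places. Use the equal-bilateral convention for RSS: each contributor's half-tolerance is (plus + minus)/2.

nominal=169.580 wc=[167.933,171.482] rss=0.684

Stack each dimension's contribution:
  +A: nom +34.400 → Σnom=34.400; wc +0.170/-0.130 → slack +0.170/-0.130; half-tol=0.150, Σhalf²=0.022500
  -B: nom -2.500 → Σnom=31.900; wc +0.120/-0.120 → slack +0.290/-0.250; half-tol=0.120, Σhalf²=0.036900
  +C: nom +31.800 → Σnom=63.700; wc +0.460/-0.360 → slack +0.750/-0.610; half-tol=0.410, Σhalf²=0.205000
  +D: nom +29.190 → Σnom=92.890; wc +0.320/-0.320 → slack +1.070/-0.930; half-tol=0.320, Σhalf²=0.307400
  +E: nom +36.600 → Σnom=129.490; wc +0.090/-0.090 → slack +1.160/-1.020; half-tol=0.090, Σhalf²=0.315500
  +F: nom +21.500 → Σnom=150.990; wc +0.132/-0.220 → slack +1.292/-1.240; half-tol=0.176, Σhalf²=0.346476
  +G: nom +13.500 → Σnom=164.490; wc +0.033/-0.134 → slack +1.325/-1.374; half-tol=0.084, Σhalf²=0.353448
  +H: nom +32.690 → Σnom=197.180; wc +0.150/-0.053 → slack +1.475/-1.427; half-tol=0.101, Σhalf²=0.363751
  -I: nom -27.600 → Σnom=169.580; wc +0.427/-0.220 → slack +1.902/-1.647; half-tol=0.324, Σhalf²=0.468403
Nominal = 169.580. Worst-case = [169.580 - 1.647, 169.580 + 1.902] = [167.933, 171.482]. RSS = √0.468403 = 0.684.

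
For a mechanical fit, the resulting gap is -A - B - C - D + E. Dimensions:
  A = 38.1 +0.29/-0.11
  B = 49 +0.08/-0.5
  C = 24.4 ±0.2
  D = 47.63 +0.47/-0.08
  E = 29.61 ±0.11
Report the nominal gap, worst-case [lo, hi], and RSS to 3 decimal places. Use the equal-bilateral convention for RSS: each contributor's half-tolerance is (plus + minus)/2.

nominal=-129.520 wc=[-130.670,-128.520] rss=0.502

Stack each dimension's contribution:
  -A: nom -38.100 → Σnom=-38.100; wc +0.110/-0.290 → slack +0.110/-0.290; half-tol=0.200, Σhalf²=0.040000
  -B: nom -49.000 → Σnom=-87.100; wc +0.500/-0.080 → slack +0.610/-0.370; half-tol=0.290, Σhalf²=0.124100
  -C: nom -24.400 → Σnom=-111.500; wc +0.200/-0.200 → slack +0.810/-0.570; half-tol=0.200, Σhalf²=0.164100
  -D: nom -47.630 → Σnom=-159.130; wc +0.080/-0.470 → slack +0.890/-1.040; half-tol=0.275, Σhalf²=0.239725
  +E: nom +29.610 → Σnom=-129.520; wc +0.110/-0.110 → slack +1.000/-1.150; half-tol=0.110, Σhalf²=0.251825
Nominal = -129.520. Worst-case = [-129.520 - 1.150, -129.520 + 1.000] = [-130.670, -128.520]. RSS = √0.251825 = 0.502.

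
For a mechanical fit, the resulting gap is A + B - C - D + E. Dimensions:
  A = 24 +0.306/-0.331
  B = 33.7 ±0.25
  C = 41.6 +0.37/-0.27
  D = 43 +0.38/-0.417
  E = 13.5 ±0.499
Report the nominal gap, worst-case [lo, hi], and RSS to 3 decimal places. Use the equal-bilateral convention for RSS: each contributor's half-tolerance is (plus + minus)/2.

nominal=-13.400 wc=[-15.230,-11.658] rss=0.821

Stack each dimension's contribution:
  +A: nom +24.000 → Σnom=24.000; wc +0.306/-0.331 → slack +0.306/-0.331; half-tol=0.319, Σhalf²=0.101442
  +B: nom +33.700 → Σnom=57.700; wc +0.250/-0.250 → slack +0.556/-0.581; half-tol=0.250, Σhalf²=0.163942
  -C: nom -41.600 → Σnom=16.100; wc +0.270/-0.370 → slack +0.826/-0.951; half-tol=0.320, Σhalf²=0.266342
  -D: nom -43.000 → Σnom=-26.900; wc +0.417/-0.380 → slack +1.243/-1.331; half-tol=0.398, Σhalf²=0.425144
  +E: nom +13.500 → Σnom=-13.400; wc +0.499/-0.499 → slack +1.742/-1.830; half-tol=0.499, Σhalf²=0.674145
Nominal = -13.400. Worst-case = [-13.400 - 1.830, -13.400 + 1.742] = [-15.230, -11.658]. RSS = √0.674145 = 0.821.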